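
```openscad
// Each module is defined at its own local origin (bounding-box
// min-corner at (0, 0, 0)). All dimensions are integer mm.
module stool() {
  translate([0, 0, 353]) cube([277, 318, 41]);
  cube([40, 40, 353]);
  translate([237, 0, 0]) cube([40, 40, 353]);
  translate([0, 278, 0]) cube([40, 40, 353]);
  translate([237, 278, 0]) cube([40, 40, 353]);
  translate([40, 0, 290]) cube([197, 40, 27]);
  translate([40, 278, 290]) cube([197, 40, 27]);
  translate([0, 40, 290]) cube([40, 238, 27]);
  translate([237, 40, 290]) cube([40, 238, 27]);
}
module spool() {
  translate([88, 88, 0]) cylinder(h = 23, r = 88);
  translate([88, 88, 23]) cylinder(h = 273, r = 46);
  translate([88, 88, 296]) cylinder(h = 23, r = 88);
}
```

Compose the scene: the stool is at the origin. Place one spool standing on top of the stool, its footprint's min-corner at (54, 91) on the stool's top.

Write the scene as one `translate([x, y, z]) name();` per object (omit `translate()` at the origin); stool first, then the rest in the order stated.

stool();
translate([54, 91, 394]) spool();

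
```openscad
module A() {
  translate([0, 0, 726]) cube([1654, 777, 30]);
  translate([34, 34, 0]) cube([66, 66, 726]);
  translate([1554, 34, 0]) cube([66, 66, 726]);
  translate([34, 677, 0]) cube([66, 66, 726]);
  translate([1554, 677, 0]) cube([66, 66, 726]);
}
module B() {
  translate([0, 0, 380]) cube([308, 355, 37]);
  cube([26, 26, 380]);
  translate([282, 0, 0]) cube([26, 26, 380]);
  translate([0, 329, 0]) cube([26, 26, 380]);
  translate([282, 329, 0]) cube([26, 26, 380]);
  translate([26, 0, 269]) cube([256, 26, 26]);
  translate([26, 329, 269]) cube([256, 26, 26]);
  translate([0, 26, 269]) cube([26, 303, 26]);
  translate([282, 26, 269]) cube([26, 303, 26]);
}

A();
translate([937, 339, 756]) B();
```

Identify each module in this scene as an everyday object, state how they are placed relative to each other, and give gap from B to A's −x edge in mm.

A is a table. B is a stool. The stool is on top of the table. The gap from the stool to the table's −x edge is 937 mm.

The stool's min-x is at 937; the table's min-x is 0; gap = 937 mm.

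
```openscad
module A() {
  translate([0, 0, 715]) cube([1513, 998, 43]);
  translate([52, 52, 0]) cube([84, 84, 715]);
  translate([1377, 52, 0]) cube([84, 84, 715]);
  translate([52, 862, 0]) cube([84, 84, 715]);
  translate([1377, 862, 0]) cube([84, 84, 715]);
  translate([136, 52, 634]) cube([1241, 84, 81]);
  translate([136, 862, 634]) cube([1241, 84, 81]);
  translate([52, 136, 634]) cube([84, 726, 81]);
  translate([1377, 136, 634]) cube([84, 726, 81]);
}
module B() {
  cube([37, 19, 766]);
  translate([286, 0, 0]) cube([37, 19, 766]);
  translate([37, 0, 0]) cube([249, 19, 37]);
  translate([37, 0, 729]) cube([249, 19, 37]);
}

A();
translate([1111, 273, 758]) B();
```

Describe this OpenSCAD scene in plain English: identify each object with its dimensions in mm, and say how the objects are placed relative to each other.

A is a table: top 1513 mm (x) × 998 mm (y), 43 mm thick, upper face at z = 758 mm, on four 84×84 mm square legs, each inset 52 mm from the nearest pair of top edges, running from z = 0 to the bottom of the top. Four apron rails, 84 mm thick and 81 mm tall, run between adjacent legs with their top edges flush with the underside of the top and their outer faces flush with the legs' outer faces.

B is a rectangular picture frame lying in the x–z plane (depth along y). The opening is 249 mm wide (x) by 692 mm tall (z), surrounded by a border 37 mm wide on all four sides. The frame is 19 mm deep and is made of two full-height vertical stiles with two horizontal rails fitted between them.

The picture frame is on top of the table.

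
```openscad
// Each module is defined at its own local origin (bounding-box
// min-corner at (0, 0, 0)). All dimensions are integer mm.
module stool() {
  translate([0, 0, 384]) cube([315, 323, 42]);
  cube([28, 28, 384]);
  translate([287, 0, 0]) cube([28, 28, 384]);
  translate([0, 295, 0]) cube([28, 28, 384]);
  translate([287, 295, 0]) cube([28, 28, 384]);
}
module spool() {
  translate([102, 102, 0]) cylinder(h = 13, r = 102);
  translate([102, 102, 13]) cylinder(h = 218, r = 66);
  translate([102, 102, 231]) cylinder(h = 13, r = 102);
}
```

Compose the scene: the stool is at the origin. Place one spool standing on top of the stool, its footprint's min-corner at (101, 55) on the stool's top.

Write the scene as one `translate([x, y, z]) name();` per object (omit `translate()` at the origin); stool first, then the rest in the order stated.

stool();
translate([101, 55, 426]) spool();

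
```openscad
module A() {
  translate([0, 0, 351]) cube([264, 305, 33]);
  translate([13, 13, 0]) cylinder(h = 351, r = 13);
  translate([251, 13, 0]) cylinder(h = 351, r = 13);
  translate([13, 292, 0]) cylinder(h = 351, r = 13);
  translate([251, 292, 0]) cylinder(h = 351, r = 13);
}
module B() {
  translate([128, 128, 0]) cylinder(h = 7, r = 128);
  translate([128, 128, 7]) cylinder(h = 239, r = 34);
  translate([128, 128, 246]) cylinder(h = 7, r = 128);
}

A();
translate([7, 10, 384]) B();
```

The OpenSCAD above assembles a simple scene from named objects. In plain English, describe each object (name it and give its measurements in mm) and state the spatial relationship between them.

A is a four-legged stool. The seat is a 264×305×33 mm slab whose top surface is at z = 384 mm; four round legs, each 26 mm in diameter, run from the floor (z = 0) to the underside of the seat, each leg's axis is inset half a diameter from the nearest pair of seat edges (so the leg's bounding box is flush with the corner).

B is a spool: two coaxial disc flanges of radius 128 mm and thickness 7 mm, joined by a core cylinder of radius 34 mm and height 239 mm. The lower flange rests on z = 0 and the three cylinders share a vertical axis.

The spool is on top of the stool.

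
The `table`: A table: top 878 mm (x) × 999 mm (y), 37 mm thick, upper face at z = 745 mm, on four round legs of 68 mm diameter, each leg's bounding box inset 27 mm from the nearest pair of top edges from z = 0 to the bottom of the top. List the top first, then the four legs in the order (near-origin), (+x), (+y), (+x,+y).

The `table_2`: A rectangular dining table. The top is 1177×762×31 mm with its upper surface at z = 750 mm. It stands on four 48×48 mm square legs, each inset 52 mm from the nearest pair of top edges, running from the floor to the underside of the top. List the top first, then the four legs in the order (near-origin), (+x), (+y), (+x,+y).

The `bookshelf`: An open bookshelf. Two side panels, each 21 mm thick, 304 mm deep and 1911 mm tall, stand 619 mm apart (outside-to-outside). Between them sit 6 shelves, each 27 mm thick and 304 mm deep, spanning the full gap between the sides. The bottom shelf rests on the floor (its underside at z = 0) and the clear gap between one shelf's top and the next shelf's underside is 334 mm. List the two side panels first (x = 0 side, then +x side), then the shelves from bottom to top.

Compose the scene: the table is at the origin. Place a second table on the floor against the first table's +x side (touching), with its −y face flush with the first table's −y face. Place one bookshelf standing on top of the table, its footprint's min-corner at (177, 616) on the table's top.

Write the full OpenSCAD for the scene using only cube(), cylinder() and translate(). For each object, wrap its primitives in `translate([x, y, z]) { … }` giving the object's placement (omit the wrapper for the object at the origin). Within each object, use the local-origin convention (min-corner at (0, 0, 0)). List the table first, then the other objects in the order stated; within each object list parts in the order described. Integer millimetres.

translate([0, 0, 708]) cube([878, 999, 37]);
translate([61, 61, 0]) cylinder(h = 708, r = 34);
translate([817, 61, 0]) cylinder(h = 708, r = 34);
translate([61, 938, 0]) cylinder(h = 708, r = 34);
translate([817, 938, 0]) cylinder(h = 708, r = 34);
translate([878, 0, 0]) {
  translate([0, 0, 719]) cube([1177, 762, 31]);
  translate([52, 52, 0]) cube([48, 48, 719]);
  translate([1077, 52, 0]) cube([48, 48, 719]);
  translate([52, 662, 0]) cube([48, 48, 719]);
  translate([1077, 662, 0]) cube([48, 48, 719]);
}
translate([177, 616, 745]) {
  cube([21, 304, 1911]);
  translate([598, 0, 0]) cube([21, 304, 1911]);
  translate([21, 0, 0]) cube([577, 304, 27]);
  translate([21, 0, 361]) cube([577, 304, 27]);
  translate([21, 0, 722]) cube([577, 304, 27]);
  translate([21, 0, 1083]) cube([577, 304, 27]);
  translate([21, 0, 1444]) cube([577, 304, 27]);
  translate([21, 0, 1805]) cube([577, 304, 27]);
}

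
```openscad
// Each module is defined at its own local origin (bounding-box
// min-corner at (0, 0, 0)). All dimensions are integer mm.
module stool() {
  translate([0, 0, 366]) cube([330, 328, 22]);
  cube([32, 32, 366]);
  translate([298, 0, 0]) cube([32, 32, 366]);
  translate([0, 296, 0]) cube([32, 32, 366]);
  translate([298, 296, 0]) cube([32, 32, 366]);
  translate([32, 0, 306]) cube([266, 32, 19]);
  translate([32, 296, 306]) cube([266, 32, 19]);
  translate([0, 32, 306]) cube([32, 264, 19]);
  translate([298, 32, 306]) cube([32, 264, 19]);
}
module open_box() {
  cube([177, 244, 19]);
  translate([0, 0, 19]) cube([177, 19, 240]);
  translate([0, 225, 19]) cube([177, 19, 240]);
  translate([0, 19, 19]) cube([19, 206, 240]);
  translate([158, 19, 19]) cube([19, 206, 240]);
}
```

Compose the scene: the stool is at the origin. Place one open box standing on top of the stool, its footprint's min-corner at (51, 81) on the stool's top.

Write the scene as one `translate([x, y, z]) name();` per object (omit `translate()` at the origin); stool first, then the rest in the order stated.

stool();
translate([51, 81, 388]) open_box();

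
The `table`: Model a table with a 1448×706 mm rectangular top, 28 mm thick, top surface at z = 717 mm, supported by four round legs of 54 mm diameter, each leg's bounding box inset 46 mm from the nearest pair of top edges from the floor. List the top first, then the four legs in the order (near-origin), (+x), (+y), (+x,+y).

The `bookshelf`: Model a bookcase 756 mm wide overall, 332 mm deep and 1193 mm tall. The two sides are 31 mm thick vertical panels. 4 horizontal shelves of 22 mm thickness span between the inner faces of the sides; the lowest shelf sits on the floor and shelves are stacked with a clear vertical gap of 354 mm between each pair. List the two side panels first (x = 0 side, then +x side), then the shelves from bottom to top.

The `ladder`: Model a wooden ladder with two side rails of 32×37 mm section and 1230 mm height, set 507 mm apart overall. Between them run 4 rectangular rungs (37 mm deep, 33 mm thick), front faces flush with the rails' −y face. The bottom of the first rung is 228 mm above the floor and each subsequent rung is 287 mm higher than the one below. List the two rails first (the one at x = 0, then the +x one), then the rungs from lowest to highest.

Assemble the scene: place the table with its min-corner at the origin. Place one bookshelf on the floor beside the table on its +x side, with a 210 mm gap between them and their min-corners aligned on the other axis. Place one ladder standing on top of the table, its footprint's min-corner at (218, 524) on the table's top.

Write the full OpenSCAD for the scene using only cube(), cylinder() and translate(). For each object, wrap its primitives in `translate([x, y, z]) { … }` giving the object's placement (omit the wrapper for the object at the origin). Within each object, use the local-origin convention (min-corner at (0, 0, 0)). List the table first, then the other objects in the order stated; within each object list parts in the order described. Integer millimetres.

translate([0, 0, 689]) cube([1448, 706, 28]);
translate([73, 73, 0]) cylinder(h = 689, r = 27);
translate([1375, 73, 0]) cylinder(h = 689, r = 27);
translate([73, 633, 0]) cylinder(h = 689, r = 27);
translate([1375, 633, 0]) cylinder(h = 689, r = 27);
translate([1658, 0, 0]) {
  cube([31, 332, 1193]);
  translate([725, 0, 0]) cube([31, 332, 1193]);
  translate([31, 0, 0]) cube([694, 332, 22]);
  translate([31, 0, 376]) cube([694, 332, 22]);
  translate([31, 0, 752]) cube([694, 332, 22]);
  translate([31, 0, 1128]) cube([694, 332, 22]);
}
translate([218, 524, 717]) {
  cube([32, 37, 1230]);
  translate([475, 0, 0]) cube([32, 37, 1230]);
  translate([32, 0, 228]) cube([443, 37, 33]);
  translate([32, 0, 515]) cube([443, 37, 33]);
  translate([32, 0, 802]) cube([443, 37, 33]);
  translate([32, 0, 1089]) cube([443, 37, 33]);
}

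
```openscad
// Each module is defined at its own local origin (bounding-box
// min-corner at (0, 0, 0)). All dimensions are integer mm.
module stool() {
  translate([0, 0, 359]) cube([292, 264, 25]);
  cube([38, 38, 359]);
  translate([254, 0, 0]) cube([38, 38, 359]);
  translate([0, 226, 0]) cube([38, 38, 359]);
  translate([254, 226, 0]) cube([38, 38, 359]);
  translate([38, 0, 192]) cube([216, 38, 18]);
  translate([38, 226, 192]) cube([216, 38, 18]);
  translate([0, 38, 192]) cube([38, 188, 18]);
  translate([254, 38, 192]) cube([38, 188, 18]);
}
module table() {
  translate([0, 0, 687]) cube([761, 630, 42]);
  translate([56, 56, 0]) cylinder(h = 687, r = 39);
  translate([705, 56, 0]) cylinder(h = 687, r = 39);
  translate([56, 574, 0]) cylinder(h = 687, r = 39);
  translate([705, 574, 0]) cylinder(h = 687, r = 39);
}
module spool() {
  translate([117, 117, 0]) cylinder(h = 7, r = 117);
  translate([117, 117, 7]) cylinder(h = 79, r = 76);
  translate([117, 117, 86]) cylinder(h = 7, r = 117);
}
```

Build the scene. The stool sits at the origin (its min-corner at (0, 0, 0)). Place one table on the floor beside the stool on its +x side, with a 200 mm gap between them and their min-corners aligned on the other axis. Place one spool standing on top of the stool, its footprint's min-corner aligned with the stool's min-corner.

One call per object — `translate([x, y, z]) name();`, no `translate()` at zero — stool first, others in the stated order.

stool();
translate([492, 0, 0]) table();
translate([0, 0, 384]) spool();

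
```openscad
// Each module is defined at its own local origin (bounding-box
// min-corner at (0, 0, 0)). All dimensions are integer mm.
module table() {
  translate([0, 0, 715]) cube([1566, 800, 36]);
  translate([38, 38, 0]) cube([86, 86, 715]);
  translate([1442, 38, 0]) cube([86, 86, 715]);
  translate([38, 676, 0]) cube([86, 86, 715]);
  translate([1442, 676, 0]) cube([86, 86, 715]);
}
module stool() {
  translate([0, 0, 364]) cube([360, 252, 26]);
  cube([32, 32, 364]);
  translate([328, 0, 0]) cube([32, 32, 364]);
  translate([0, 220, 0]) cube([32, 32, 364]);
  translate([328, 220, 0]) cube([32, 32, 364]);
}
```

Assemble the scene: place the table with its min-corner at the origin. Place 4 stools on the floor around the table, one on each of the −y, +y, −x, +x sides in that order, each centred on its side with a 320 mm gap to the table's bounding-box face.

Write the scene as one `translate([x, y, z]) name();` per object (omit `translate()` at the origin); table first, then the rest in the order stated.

table();
translate([603, -572, 0]) stool();
translate([603, 1120, 0]) stool();
translate([-680, 274, 0]) stool();
translate([1886, 274, 0]) stool();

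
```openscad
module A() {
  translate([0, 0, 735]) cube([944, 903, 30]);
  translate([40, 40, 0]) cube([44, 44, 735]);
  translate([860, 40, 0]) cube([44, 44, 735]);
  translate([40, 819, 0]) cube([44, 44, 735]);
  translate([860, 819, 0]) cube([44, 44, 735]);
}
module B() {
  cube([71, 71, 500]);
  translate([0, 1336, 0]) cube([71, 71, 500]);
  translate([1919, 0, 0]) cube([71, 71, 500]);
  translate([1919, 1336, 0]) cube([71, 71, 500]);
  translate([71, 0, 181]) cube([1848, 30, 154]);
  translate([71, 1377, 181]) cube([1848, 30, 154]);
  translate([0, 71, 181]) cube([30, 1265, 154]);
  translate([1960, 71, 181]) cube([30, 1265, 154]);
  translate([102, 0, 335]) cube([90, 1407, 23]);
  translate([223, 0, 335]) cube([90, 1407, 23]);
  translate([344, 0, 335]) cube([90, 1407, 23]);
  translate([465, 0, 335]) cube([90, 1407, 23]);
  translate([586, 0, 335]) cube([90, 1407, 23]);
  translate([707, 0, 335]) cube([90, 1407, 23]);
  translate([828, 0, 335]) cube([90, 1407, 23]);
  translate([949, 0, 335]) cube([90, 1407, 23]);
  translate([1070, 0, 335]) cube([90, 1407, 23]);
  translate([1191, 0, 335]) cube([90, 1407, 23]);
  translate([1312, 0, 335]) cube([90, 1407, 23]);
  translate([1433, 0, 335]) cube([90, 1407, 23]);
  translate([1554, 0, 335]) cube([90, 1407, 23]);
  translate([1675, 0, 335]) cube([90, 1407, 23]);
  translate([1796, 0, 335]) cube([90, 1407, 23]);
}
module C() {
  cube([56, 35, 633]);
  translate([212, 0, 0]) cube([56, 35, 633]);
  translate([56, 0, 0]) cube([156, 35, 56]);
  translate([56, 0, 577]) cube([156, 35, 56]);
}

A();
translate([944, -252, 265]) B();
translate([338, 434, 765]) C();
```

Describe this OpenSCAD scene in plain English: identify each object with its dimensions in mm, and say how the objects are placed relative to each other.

A is a rectangular dining table. The top is 944×903×30 mm with its upper surface at z = 765 mm. It stands on four 44×44 mm square legs, each inset 40 mm from the nearest pair of top edges, running from the floor to the underside of the top.

B is a bed frame 1990 mm long (x) by 1407 mm wide (y). Four 71×71 mm corner posts, 500 mm tall, at the corners of the footprint. Four rails of 30 mm thickness and 154 mm height run between adjacent posts with their undersides at z = 181 mm, their outer faces flush with the outside of the frame (the two x-running rails run between the posts' inner faces; the two y-running rails run between the posts' inner faces). 15 slats, each 90 mm wide (x) and 23 mm thick, lie across the top of the two x-running rails, running the full 1407 mm width of the frame in y; the slats are evenly spaced along x between the inner faces of the end posts with equal gaps (rounded down to the nearest mm) at the −x end and between each pair — any rounding remainder accumulates at the +x end.

C is a rectangular picture frame lying in the x–z plane (depth along y). The opening is 156 mm wide (x) by 521 mm tall (z), surrounded by a border 56 mm wide on all four sides. The frame is 35 mm deep and is made of two full-height vertical stiles with two horizontal rails fitted between them.

The bed frame is beside the table with their tops flush at z = 765. The picture frame is on top of the table, centred.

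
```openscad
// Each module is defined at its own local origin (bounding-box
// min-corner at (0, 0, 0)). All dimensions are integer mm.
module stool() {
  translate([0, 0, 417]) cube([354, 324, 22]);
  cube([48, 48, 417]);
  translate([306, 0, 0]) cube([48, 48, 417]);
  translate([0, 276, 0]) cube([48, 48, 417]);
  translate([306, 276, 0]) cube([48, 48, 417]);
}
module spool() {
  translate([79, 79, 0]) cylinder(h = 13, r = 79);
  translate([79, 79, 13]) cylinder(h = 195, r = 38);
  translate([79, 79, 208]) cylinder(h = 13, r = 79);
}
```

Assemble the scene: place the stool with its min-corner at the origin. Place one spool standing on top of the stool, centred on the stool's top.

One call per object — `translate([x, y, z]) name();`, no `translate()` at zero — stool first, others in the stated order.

stool();
translate([98, 83, 439]) spool();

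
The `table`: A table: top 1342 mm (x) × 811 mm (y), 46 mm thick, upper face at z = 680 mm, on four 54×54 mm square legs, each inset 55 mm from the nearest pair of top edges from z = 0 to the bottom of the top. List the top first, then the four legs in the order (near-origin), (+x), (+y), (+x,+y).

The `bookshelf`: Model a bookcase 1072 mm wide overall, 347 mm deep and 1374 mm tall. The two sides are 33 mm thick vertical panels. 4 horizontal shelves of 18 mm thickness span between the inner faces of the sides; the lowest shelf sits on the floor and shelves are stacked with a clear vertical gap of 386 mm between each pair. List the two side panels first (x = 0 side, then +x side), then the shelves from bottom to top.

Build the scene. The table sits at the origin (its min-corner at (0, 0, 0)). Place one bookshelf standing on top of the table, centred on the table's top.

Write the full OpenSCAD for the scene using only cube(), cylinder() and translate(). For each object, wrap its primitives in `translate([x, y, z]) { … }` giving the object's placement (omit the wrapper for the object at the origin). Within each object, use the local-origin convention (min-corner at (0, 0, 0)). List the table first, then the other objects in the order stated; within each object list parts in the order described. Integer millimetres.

translate([0, 0, 634]) cube([1342, 811, 46]);
translate([55, 55, 0]) cube([54, 54, 634]);
translate([1233, 55, 0]) cube([54, 54, 634]);
translate([55, 702, 0]) cube([54, 54, 634]);
translate([1233, 702, 0]) cube([54, 54, 634]);
translate([135, 232, 680]) {
  cube([33, 347, 1374]);
  translate([1039, 0, 0]) cube([33, 347, 1374]);
  translate([33, 0, 0]) cube([1006, 347, 18]);
  translate([33, 0, 404]) cube([1006, 347, 18]);
  translate([33, 0, 808]) cube([1006, 347, 18]);
  translate([33, 0, 1212]) cube([1006, 347, 18]);
}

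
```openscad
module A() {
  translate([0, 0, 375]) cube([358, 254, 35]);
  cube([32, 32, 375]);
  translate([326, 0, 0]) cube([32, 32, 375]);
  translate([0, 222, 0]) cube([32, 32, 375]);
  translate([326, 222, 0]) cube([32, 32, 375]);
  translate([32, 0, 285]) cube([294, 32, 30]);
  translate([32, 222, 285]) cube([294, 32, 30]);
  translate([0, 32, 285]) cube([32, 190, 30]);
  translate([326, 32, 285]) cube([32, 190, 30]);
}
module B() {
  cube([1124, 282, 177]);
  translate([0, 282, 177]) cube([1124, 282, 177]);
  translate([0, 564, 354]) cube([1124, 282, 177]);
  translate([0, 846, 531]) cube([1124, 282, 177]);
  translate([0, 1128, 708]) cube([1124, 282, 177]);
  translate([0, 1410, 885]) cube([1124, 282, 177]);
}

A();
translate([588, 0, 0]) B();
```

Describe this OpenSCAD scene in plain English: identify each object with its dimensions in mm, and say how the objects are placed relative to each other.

A is a simple wooden stool: a rectangular seat 358 mm (x) by 254 mm (y), 35 mm thick, top face at z = 410 mm, on four square legs, each 32×32 mm in cross-section. The legs rest on z = 0, each flush with a corner of the seat. Four stretchers, 32 mm wide and 30 mm tall, connect adjacent legs with their undersides at z = 285 mm, each running between the inner faces of the legs it joins and aligned with the legs' outer faces on the other axis.

B is a straight staircase of 6 solid steps. Each step is 1124 mm wide (x), 282 mm deep (y, the going) and 177 mm tall (the rise). The first step rests on the floor; each subsequent step sits one going further in +y and one rise higher in +z, directly behind and above the previous step with no overlap.

The staircase is on the floor beside the stool on its +x side.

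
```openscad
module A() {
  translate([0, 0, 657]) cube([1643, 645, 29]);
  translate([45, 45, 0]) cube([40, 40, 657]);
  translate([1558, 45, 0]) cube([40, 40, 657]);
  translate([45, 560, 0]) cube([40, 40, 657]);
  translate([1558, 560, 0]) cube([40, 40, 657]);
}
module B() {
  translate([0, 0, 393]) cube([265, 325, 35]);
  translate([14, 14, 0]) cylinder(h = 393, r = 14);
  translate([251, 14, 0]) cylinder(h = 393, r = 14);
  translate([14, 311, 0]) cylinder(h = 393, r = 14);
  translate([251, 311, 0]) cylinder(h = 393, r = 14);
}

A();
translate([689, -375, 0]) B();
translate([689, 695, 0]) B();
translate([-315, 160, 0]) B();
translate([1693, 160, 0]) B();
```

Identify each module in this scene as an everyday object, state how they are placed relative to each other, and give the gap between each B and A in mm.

A is a table. B is a stool. Four stools sit around the table at the −y, +y, −x, +x sides. The gap between each stool and the table is 50 mm.

Each stool's nearest face is 50 mm from the table's bounding box.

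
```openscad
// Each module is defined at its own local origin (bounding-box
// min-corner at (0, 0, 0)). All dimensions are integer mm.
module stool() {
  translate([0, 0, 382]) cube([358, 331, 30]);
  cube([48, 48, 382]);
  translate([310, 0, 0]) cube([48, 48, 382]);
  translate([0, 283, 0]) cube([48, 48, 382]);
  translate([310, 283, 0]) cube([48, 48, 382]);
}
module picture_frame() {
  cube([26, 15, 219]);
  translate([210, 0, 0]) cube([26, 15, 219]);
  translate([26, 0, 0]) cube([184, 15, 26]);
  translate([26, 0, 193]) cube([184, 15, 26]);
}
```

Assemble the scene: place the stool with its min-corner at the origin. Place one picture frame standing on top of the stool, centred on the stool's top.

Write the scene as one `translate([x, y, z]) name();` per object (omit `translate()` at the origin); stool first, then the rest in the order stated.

stool();
translate([61, 158, 412]) picture_frame();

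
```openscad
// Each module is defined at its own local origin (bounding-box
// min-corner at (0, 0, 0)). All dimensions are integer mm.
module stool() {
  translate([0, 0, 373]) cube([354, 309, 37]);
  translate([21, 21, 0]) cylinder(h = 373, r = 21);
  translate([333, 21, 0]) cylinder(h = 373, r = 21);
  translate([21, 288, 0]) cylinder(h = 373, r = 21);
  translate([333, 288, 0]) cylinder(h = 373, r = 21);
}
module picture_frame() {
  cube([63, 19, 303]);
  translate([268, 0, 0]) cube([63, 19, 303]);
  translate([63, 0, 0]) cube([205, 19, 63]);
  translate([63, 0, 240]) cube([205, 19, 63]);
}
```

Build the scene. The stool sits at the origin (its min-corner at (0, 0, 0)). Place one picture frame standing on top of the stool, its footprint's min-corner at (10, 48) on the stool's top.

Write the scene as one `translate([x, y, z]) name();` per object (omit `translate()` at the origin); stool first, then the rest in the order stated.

stool();
translate([10, 48, 410]) picture_frame();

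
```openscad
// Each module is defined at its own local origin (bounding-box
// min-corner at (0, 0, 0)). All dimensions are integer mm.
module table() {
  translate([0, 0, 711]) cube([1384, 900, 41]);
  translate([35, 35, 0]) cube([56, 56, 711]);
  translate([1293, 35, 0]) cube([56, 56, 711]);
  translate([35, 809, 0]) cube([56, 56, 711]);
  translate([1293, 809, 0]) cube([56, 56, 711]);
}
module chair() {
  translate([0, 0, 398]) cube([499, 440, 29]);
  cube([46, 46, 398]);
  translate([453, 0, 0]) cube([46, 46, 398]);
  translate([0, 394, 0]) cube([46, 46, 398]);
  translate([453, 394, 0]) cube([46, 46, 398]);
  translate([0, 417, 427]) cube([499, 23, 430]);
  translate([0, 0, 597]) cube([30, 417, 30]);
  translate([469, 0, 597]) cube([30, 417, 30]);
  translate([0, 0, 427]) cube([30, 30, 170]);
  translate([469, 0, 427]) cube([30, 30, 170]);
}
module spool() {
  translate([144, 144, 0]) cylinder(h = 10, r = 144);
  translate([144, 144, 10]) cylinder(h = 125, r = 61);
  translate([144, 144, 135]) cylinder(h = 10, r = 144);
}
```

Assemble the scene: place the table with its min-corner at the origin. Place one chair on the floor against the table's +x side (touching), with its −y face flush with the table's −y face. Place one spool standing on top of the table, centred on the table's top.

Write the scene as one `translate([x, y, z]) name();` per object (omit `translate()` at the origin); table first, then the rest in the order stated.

table();
translate([1384, 0, 0]) chair();
translate([548, 306, 752]) spool();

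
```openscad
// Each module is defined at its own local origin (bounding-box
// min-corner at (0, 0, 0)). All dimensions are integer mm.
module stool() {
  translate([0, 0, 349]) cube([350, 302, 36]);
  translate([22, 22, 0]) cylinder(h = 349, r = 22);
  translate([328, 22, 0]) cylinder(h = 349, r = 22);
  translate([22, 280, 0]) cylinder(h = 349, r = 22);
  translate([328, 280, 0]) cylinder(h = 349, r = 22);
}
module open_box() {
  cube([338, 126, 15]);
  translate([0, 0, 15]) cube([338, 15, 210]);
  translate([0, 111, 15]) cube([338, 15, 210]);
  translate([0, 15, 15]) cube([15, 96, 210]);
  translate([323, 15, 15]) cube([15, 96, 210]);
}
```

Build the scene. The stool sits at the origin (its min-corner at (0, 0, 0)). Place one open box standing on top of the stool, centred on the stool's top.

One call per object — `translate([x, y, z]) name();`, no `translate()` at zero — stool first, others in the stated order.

stool();
translate([6, 88, 385]) open_box();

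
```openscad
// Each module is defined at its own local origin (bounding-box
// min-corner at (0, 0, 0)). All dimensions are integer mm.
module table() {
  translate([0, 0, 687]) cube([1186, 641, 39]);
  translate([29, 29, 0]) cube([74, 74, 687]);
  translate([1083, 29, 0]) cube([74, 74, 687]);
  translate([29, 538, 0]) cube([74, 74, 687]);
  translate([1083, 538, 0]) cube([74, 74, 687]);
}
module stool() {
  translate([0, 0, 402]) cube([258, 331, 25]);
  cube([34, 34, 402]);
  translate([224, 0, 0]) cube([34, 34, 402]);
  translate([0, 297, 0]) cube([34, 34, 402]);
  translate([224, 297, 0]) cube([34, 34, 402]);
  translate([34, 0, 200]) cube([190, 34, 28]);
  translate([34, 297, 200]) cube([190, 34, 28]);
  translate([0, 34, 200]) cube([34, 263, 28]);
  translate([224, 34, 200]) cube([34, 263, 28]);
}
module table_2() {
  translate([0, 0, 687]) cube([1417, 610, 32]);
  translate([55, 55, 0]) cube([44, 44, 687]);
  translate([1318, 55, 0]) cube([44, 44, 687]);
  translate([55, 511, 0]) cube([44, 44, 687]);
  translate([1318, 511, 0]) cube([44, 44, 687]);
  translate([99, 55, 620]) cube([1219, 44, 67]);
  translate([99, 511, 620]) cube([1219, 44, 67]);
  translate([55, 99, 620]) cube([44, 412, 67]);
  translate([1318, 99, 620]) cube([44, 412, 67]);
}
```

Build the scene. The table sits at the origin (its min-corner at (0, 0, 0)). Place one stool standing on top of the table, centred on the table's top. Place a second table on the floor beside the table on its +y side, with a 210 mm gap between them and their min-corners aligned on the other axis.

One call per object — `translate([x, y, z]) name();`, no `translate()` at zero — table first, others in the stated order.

table();
translate([464, 155, 726]) stool();
translate([0, 851, 0]) table_2();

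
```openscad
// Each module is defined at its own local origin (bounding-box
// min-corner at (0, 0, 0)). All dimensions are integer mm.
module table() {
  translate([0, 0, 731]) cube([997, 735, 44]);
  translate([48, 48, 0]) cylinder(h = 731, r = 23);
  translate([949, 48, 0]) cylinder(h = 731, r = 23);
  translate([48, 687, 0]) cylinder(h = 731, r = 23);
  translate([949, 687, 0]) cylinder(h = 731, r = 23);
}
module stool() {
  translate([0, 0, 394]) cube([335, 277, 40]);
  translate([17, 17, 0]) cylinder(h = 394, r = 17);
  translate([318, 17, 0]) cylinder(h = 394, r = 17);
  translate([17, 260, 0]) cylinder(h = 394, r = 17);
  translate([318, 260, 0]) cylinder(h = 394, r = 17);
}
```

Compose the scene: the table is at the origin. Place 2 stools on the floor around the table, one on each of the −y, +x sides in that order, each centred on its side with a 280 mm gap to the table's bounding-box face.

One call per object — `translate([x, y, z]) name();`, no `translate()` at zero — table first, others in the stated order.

table();
translate([331, -557, 0]) stool();
translate([1277, 229, 0]) stool();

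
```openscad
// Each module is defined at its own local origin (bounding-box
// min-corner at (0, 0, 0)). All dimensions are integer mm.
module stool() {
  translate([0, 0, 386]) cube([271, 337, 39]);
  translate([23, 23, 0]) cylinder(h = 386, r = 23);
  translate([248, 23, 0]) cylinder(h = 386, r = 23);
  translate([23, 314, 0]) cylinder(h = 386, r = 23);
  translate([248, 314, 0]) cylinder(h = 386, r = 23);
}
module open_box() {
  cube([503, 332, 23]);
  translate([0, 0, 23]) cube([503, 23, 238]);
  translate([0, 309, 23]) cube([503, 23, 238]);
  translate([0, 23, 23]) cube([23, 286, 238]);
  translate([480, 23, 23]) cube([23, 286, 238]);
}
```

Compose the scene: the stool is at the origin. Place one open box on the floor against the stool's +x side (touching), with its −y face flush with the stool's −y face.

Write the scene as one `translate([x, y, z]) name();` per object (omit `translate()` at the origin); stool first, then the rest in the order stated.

stool();
translate([271, 0, 0]) open_box();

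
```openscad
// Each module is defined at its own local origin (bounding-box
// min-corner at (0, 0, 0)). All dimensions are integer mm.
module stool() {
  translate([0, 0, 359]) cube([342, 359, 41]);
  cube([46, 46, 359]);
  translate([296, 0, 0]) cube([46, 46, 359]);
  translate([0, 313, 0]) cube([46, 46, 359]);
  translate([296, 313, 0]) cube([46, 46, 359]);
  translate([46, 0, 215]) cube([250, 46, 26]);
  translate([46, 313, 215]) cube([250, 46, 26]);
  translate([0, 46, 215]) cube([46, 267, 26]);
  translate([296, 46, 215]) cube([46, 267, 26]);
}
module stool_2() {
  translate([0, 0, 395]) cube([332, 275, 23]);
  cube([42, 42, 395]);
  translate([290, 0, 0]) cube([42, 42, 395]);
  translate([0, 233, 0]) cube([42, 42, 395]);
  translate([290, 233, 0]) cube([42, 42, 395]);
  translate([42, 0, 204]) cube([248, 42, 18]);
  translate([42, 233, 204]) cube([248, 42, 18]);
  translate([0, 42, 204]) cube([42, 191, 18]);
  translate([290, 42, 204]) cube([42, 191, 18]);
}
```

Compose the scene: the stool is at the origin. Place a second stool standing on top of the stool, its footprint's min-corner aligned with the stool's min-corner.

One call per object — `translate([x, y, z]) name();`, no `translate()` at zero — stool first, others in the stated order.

stool();
translate([0, 0, 400]) stool_2();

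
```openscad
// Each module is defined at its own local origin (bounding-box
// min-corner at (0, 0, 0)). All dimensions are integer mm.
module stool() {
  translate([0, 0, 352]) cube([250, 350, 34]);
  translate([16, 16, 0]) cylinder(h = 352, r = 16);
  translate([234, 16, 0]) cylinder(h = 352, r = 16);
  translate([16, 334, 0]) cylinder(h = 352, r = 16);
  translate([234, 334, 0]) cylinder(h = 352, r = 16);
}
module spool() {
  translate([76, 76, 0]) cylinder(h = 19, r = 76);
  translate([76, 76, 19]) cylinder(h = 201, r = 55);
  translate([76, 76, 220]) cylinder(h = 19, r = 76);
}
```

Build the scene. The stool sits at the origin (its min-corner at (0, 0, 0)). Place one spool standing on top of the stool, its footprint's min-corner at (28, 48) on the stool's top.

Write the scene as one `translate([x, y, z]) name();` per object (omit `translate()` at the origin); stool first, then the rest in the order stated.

stool();
translate([28, 48, 386]) spool();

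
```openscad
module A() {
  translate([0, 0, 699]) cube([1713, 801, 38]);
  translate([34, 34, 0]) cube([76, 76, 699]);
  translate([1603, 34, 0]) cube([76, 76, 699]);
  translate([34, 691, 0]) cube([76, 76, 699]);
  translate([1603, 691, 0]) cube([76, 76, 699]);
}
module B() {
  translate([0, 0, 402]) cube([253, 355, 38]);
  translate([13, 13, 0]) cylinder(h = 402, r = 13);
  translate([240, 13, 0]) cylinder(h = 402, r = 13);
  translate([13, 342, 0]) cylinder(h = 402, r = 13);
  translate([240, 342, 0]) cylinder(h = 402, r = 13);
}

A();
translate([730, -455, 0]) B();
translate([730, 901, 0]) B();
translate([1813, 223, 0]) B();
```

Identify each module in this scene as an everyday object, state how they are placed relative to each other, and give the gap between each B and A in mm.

Each stool's nearest face is 100 mm from the table's bounding box.

A is a table. B is a stool. Three stools sit around the table at the −y, +y, +x sides. The gap between each stool and the table is 100 mm.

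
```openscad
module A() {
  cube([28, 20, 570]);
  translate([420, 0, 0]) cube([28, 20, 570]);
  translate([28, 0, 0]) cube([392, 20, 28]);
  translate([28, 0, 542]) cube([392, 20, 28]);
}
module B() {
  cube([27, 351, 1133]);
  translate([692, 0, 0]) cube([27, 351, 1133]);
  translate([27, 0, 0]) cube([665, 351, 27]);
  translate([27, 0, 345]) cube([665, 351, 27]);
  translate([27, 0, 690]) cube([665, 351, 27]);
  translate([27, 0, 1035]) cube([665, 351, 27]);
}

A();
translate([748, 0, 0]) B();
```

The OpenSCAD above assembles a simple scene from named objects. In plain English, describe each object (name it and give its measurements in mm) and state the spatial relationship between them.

A is a rectangular picture frame lying in the x–z plane (depth along y). The opening is 392 mm wide (x) by 514 mm tall (z), surrounded by a border 28 mm wide on all four sides. The frame is 20 mm deep and is made of two full-height vertical stiles with two horizontal rails fitted between them.

B is an open bookshelf. Two side panels, each 27 mm thick, 351 mm deep and 1133 mm tall, stand 719 mm apart (outside-to-outside). Between them sit 4 shelves, each 27 mm thick and 351 mm deep, spanning the full gap between the sides. The bottom shelf rests on the floor (its underside at z = 0) and the clear gap between one shelf's top and the next shelf's underside is 318 mm.

The bookshelf is on the floor beside the picture frame on its +x side.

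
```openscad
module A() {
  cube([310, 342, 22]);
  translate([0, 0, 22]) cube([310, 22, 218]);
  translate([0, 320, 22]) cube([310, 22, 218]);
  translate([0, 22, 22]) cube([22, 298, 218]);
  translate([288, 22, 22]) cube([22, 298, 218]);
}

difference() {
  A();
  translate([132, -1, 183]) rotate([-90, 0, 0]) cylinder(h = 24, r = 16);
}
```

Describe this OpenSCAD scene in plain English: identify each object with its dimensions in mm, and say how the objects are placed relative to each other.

A is an open-topped rectangular box: outside dimensions 310×342×240 mm, with a uniform wall and base thickness of 22 mm. The base is a full 310×342 slab on the floor; four walls sit on top of the base. The front and back walls (the −y and +y sides) span the full width; the two side walls fit between them.

The open box has a circular hole of radius 16 mm through its front wall, centred at (x = 132, z = 183).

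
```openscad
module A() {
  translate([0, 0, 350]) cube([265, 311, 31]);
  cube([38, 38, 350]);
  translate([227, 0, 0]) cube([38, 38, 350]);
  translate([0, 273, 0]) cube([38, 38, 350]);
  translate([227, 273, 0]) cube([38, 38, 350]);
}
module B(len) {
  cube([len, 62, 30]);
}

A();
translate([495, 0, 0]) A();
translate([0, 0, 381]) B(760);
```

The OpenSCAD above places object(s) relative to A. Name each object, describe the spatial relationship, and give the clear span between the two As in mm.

A is a stool. B is a beam. A beam spans the tops of two stools. The clear span between the two stools is 230 mm.

Second stool starts at x = 495; first ends at x = 265; clear span = 495 − 265 = 230 mm.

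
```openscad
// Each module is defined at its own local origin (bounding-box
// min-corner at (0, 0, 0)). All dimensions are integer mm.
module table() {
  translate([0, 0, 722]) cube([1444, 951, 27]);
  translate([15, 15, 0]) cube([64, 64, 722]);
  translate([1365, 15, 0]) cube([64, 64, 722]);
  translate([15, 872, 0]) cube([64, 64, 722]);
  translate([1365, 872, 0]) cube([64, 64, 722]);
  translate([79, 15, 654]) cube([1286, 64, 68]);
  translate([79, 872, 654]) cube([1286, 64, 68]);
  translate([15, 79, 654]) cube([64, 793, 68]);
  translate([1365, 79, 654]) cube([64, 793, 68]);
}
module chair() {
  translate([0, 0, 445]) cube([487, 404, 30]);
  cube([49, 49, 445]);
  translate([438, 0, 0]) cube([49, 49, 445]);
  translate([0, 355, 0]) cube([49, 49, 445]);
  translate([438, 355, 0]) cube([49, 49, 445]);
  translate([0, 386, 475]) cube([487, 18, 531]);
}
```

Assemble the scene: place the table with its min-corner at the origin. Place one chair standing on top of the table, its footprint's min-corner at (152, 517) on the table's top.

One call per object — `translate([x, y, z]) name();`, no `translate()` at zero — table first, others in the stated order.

table();
translate([152, 517, 749]) chair();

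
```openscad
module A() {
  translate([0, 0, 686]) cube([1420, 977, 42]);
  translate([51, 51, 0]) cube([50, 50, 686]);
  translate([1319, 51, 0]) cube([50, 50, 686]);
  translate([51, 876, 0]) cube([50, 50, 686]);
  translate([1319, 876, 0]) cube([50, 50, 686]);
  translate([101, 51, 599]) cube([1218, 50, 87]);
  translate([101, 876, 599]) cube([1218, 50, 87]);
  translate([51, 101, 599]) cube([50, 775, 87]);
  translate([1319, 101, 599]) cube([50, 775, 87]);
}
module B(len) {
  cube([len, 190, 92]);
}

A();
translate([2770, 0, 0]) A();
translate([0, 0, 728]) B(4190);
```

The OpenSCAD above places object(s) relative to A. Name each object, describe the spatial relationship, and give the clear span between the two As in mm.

A is a table. B is a beam. A beam spans the tops of two tables. The clear span between the two tables is 1350 mm.

Second table starts at x = 2770; first ends at x = 1420; clear span = 2770 − 1420 = 1350 mm.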